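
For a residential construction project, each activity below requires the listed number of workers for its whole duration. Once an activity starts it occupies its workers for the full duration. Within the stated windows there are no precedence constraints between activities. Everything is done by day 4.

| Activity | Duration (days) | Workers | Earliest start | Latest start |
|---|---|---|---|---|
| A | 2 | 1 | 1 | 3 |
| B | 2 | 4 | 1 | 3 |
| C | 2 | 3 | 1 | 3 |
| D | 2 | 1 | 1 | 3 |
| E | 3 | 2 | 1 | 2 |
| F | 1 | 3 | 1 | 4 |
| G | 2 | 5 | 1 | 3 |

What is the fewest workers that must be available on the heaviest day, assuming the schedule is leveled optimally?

Early-start (A@1, B@1, C@1, D@1, E@1, F@1, G@1) gives peak 19: d1:19  d2:16  d3:2  d4:0.
Shift D→3, F→4, G→3.
Schedule A@1, B@1, C@1, D@3, E@1, F@4, G@3: d1:10  d2:10  d3:8  d4:9 — peak 10.
Total worker-days = 37 over 4 days ⇒ peak ≥ ⌈37/4⌉ = 10, so 10 is optimal.

10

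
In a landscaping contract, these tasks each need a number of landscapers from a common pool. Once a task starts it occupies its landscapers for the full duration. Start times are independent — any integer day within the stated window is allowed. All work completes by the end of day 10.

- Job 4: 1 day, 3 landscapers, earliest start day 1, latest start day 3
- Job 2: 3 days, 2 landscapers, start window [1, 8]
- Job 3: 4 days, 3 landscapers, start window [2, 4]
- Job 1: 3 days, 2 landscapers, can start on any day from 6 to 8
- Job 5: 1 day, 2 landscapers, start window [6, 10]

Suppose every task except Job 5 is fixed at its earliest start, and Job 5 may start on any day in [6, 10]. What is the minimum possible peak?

Job 5@6: d1:5  d2:5  d3:5  d4:3  d5:3  d6:4  d7:2  d8:2  d9:0  d10:0 → peak 5
Job 5@7: d1:5  d2:5  d3:5  d4:3  d5:3  d6:2  d7:4  d8:2  d9:0  d10:0 → peak 5
Job 5@8: d1:5  d2:5  d3:5  d4:3  d5:3  d6:2  d7:2  d8:4  d9:0  d10:0 → peak 5
Job 5@9: d1:5  d2:5  d3:5  d4:3  d5:3  d6:2  d7:2  d8:2  d9:2  d10:0 → peak 5
Job 5@10: d1:5  d2:5  d3:5  d4:3  d5:3  d6:2  d7:2  d8:2  d9:0  d10:2 → peak 5
Best is Job 5@6, peak 5.

5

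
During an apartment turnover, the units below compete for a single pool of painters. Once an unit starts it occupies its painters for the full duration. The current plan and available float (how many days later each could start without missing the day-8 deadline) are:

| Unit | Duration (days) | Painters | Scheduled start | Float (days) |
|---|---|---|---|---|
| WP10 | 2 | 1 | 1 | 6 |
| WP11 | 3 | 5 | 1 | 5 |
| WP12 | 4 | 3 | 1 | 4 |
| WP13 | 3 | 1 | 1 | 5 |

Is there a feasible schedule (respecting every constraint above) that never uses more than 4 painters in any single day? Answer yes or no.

The minimum achievable peak is 5; 4 < 5, so no feasible schedule stays within the cap.

no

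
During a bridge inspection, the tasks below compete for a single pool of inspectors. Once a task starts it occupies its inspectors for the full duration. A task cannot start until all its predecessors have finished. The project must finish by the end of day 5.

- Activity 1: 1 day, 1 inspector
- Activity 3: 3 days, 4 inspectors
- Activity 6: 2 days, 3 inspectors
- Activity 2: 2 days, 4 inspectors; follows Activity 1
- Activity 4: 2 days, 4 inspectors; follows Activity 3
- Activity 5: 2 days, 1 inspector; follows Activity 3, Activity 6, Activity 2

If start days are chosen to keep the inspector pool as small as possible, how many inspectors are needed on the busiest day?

11

Schedule Activity 1@1, Activity 3@1, Activity 6@1, Activity 2@2, Activity 4@4, Activity 5@4: d1:8  d2:11  d3:8  d4:5  d5:5 — peak 11.
No arrangement of the 2 feasible schedules does better.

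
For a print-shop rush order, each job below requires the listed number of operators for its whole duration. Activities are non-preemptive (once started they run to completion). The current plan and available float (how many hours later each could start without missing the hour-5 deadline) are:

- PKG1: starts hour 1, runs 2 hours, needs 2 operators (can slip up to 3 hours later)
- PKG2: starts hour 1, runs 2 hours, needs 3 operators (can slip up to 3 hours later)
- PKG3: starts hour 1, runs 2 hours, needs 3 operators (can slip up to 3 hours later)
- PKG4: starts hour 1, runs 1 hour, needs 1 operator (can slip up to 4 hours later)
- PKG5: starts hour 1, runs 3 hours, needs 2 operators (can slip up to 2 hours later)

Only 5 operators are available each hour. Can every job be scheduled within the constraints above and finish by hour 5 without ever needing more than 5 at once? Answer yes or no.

yes

Schedule PKG1@1, PKG2@1, PKG3@3, PKG4@5, PKG5@3: h1:5  h2:5  h3:5  h4:5  h5:3 — peak 5 ≤ 5.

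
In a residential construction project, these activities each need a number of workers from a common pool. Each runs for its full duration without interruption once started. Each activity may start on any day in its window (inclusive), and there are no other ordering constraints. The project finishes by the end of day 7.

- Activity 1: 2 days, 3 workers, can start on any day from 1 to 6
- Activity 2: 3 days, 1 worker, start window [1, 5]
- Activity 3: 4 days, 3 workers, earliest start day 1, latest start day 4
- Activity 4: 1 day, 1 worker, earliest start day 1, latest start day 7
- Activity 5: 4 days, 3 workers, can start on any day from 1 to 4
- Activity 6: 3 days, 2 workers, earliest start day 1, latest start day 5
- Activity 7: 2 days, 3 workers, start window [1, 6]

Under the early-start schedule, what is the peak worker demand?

16

Early-start schedule: Activity 1@1, Activity 2@1, Activity 3@1, Activity 4@1, Activity 5@1, Activity 6@1, Activity 7@1.
Load per day: day 1: 16, day 2: 15, day 3: 9, day 4: 6, day 5: 0, day 6: 0, day 7: 0.
Peak is 16.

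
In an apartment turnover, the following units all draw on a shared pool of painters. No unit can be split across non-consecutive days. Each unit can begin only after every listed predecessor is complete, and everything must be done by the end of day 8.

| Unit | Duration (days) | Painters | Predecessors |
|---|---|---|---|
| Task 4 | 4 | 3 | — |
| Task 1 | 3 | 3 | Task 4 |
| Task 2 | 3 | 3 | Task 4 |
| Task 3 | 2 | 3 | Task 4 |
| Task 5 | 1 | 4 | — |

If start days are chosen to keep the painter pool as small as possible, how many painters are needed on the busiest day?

Schedule Task 4@1, Task 1@5, Task 2@5, Task 3@5, Task 5@1: d1:7  d2:3  d3:3  d4:3  d5:9  d6:9  d7:6  d8:0 — peak 9.

9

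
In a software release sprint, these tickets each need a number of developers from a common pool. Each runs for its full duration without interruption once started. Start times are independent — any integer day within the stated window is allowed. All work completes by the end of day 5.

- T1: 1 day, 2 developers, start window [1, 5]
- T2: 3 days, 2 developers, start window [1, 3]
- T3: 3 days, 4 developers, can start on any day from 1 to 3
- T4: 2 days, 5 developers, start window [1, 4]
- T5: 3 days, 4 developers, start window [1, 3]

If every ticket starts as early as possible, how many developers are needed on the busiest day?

17

Early-start schedule: T1@1, T2@1, T3@1, T4@1, T5@1.
Load per day: day 1: 17, day 2: 15, day 3: 10, day 4: 0, day 5: 0.
Peak is 17.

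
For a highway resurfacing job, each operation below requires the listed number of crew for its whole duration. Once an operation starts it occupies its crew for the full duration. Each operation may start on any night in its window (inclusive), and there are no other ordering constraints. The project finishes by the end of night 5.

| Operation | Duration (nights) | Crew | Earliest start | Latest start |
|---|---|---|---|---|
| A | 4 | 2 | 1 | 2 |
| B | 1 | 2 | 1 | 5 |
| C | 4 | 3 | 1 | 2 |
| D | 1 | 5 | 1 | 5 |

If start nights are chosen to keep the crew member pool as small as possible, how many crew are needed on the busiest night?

7

Early-start (A@1, B@1, C@1, D@1) gives peak 12: n1:12  n2:5  n3:5  n4:5  n5:0.
Shift D→5.
Schedule A@1, B@1, C@1, D@5: n1:7  n2:5  n3:5  n4:5  n5:5 — peak 7.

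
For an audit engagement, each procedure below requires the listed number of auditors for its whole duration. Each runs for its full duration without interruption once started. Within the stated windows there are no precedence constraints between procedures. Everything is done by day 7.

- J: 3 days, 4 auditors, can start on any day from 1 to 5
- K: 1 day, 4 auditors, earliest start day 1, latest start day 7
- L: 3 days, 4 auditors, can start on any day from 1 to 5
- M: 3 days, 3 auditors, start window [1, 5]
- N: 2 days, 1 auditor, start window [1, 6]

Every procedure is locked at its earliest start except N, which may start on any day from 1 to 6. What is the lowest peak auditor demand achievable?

15

N@1: d1:16  d2:12  d3:11  d4:0  d5:0  d6:0  d7:0 → peak 16
N@2: d1:15  d2:12  d3:12  d4:0  d5:0  d6:0  d7:0 → peak 15
N@3: d1:15  d2:11  d3:12  d4:1  d5:0  d6:0  d7:0 → peak 15
N@4: d1:15  d2:11  d3:11  d4:1  d5:1  d6:0  d7:0 → peak 15
N@5: d1:15  d2:11  d3:11  d4:0  d5:1  d6:1  d7:0 → peak 15
N@6: d1:15  d2:11  d3:11  d4:0  d5:0  d6:1  d7:1 → peak 15
Best is N@2, peak 15.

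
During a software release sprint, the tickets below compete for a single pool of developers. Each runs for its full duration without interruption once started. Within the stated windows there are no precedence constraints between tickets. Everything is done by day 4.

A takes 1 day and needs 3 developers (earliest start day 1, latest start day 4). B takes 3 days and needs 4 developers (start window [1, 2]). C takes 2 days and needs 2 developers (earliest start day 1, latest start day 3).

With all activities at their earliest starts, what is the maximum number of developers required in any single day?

9

Early-start schedule: A@1, B@1, C@1.
Load per day: day 1: 9, day 2: 6, day 3: 4, day 4: 0.
Peak is 9.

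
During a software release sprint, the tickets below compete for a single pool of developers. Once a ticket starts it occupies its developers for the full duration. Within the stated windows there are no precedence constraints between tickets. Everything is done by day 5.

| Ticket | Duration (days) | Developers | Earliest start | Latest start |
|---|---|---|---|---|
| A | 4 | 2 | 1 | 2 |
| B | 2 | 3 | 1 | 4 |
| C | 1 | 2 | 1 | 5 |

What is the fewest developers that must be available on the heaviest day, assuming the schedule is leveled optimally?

5

Early-start (A@1, B@1, C@1) gives peak 7: d1:7  d2:5  d3:2  d4:2  d5:0.
Shift C→3.
Schedule A@1, B@1, C@3: d1:5  d2:5  d3:4  d4:2  d5:0 — peak 5.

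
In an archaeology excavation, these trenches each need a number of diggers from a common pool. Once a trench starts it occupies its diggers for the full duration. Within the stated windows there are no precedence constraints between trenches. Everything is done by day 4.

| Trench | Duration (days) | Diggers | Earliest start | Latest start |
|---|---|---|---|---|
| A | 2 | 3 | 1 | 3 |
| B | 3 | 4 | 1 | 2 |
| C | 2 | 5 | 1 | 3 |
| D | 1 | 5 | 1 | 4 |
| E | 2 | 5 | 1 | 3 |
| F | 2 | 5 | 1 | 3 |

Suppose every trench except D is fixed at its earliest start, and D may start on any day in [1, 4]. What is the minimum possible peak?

22

D@1: d1:27  d2:22  d3:4  d4:0 → peak 27
D@2: d1:22  d2:27  d3:4  d4:0 → peak 27
D@3: d1:22  d2:22  d3:9  d4:0 → peak 22
D@4: d1:22  d2:22  d3:4  d4:5 → peak 22
Best is D@3, peak 22.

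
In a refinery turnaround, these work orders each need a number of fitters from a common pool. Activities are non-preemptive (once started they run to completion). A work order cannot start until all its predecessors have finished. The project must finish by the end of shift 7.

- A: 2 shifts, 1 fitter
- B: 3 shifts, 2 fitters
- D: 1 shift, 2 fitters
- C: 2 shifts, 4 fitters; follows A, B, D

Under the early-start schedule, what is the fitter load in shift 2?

3

At early start, shift 2 has: A, B.
Demand: 1 + 2 = 3.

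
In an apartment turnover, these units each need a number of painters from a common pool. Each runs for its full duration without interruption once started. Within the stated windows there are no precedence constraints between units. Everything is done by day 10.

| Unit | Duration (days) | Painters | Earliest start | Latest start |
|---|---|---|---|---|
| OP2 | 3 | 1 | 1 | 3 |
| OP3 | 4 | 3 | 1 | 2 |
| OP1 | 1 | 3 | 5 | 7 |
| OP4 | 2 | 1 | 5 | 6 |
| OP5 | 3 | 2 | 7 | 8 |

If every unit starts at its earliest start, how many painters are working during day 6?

1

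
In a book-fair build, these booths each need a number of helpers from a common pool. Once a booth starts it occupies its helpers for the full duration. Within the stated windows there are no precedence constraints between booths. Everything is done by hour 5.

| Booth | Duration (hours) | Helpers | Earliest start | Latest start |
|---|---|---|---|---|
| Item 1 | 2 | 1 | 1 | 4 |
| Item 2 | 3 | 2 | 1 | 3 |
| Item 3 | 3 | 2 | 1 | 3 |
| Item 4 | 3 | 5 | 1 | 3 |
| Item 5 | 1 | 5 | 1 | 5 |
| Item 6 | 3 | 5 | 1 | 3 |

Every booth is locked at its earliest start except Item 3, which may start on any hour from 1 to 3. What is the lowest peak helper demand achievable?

Item 3@1: h1:20  h2:15  h3:14  h4:0  h5:0 → peak 20
Item 3@2: h1:18  h2:15  h3:14  h4:2  h5:0 → peak 18
Item 3@3: h1:18  h2:13  h3:14  h4:2  h5:2 → peak 18
Best is Item 3@2, peak 18.

18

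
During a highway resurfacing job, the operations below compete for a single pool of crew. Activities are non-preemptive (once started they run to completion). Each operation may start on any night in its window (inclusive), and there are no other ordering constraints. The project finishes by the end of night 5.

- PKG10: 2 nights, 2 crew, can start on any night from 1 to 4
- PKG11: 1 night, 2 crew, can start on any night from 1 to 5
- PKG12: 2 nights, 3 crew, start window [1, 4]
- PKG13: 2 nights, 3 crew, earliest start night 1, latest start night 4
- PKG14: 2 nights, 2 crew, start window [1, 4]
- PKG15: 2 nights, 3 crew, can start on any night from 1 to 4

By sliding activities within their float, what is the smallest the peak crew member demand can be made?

Early-start (PKG10@1, PKG11@1, PKG12@1, PKG13@1, PKG14@1, PKG15@1) gives peak 15: n1:15  n2:13  n3:0  n4:0  n5:0.
Shift PKG13→3, PKG14→2, PKG15→4.
Schedule PKG10@1, PKG11@1, PKG12@1, PKG13@3, PKG14@2, PKG15@4: n1:7  n2:7  n3:5  n4:6  n5:3 — peak 7.

7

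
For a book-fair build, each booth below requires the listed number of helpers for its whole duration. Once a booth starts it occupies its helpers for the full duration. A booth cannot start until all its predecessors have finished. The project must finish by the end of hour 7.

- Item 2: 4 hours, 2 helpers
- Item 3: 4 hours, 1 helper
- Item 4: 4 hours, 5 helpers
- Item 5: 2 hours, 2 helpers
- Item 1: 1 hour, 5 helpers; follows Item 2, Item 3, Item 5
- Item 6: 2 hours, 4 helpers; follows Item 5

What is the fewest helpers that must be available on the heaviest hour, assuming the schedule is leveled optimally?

Early-start (Item 2@1, Item 3@1, Item 4@1, Item 5@1, Item 1@5, Item 6@3) gives peak 12: h1:10  h2:10  h3:12  h4:12  h5:5  h6:0  h7:0.
Shift Item 2→3, Item 1→7, Item 6→5.
Schedule Item 2@3, Item 3@1, Item 4@1, Item 5@1, Item 1@7, Item 6@5: h1:8  h2:8  h3:8  h4:8  h5:6  h6:6  h7:5 — peak 8.

8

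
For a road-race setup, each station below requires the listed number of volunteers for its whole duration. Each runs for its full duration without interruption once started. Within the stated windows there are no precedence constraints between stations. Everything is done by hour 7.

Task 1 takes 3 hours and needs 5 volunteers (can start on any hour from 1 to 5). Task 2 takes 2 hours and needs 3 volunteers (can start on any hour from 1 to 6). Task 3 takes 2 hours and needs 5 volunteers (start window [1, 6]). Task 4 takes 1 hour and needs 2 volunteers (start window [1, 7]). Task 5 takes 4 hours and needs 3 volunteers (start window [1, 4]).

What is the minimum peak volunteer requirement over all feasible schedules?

Early-start (Task 1@1, Task 2@1, Task 3@1, Task 4@1, Task 5@1) gives peak 18: h1:18  h2:16  h3:8  h4:3  h5:0  h6:0  h7:0.
Shift Task 3→4, Task 4→3, Task 5→4.
Schedule Task 1@1, Task 2@1, Task 3@4, Task 4@3, Task 5@4: h1:8  h2:8  h3:7  h4:8  h5:8  h6:3  h7:3 — peak 8.

8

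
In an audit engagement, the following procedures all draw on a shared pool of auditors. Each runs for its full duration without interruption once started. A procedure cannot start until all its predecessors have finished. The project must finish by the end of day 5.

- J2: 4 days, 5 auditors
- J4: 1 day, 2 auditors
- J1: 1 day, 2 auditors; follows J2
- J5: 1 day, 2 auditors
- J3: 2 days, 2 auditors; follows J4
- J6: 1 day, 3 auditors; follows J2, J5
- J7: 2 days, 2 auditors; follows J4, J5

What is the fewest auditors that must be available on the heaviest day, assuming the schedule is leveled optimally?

9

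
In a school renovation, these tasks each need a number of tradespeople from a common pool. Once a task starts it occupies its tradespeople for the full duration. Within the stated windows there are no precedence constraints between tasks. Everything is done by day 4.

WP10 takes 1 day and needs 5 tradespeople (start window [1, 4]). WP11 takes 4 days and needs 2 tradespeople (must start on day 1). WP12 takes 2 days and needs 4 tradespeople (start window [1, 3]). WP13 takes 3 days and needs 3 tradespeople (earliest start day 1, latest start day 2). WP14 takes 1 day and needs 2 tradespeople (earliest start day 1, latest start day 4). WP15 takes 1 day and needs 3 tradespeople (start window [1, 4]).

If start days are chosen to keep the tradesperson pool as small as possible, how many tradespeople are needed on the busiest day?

Early-start (WP10@1, WP11@1, WP12@1, WP13@1, WP14@1, WP15@1) gives peak 19: d1:19  d2:9  d3:5  d4:2.
Shift WP12→2, WP13→2, WP15→4.
Schedule WP10@1, WP11@1, WP12@2, WP13@2, WP14@1, WP15@4: d1:9  d2:9  d3:9  d4:8 — peak 9.
Total tradesperson-days = 35 over 4 days ⇒ peak ≥ ⌈35/4⌉ = 9, so 9 is optimal.

9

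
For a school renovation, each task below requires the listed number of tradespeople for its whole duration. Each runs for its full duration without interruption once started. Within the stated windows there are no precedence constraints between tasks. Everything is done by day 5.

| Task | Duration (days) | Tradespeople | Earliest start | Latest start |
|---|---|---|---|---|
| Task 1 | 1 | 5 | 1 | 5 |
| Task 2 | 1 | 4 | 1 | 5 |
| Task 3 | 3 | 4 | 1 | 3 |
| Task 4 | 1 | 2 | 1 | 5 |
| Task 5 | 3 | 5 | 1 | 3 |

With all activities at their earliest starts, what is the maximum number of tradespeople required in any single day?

20

Early-start schedule: Task 1@1, Task 2@1, Task 3@1, Task 4@1, Task 5@1.
Load per day: day 1: 20, day 2: 9, day 3: 9, day 4: 0, day 5: 0.
Peak is 20.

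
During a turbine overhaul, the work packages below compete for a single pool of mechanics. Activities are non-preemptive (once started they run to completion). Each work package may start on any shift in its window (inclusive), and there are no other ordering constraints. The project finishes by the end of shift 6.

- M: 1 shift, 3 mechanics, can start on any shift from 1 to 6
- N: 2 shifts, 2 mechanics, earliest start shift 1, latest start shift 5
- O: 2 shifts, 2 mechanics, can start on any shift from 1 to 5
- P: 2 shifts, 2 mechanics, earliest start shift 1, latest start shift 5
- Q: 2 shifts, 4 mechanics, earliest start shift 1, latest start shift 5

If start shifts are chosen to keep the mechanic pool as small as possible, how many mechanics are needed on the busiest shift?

Early-start (M@1, N@1, O@1, P@1, Q@1) gives peak 13: s1:13  s2:10  s3:0  s4:0  s5:0  s6:0.
Shift O→2, P→3, Q→5.
Schedule M@1, N@1, O@2, P@3, Q@5: s1:5  s2:4  s3:4  s4:2  s5:4  s6:4 — peak 5.

5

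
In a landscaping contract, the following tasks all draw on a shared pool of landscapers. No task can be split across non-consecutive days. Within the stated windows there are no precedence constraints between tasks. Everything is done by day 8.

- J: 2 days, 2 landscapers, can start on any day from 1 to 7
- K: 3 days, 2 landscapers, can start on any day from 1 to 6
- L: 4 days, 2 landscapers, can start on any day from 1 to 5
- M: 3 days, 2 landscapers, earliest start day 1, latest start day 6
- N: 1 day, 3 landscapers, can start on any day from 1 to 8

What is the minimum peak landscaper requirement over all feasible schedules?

Early-start (J@1, K@1, L@1, M@1, N@1) gives peak 11: d1:11  d2:8  d3:6  d4:2  d5:0  d6:0  d7:0  d8:0.
Shift L→3, M→4, N→7.
Schedule J@1, K@1, L@3, M@4, N@7: d1:4  d2:4  d3:4  d4:4  d5:4  d6:4  d7:3  d8:0 — peak 4.
Total landscaper-days = 27 over 8 days ⇒ peak ≥ ⌈27/8⌉ = 4, so 4 is optimal.

4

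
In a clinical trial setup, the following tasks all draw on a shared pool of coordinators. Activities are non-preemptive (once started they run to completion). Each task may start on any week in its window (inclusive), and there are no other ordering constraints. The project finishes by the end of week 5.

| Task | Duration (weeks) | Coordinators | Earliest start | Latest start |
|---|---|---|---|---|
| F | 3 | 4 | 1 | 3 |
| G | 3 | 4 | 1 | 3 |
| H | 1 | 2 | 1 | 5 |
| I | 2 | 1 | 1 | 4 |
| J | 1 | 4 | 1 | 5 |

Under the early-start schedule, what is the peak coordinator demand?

15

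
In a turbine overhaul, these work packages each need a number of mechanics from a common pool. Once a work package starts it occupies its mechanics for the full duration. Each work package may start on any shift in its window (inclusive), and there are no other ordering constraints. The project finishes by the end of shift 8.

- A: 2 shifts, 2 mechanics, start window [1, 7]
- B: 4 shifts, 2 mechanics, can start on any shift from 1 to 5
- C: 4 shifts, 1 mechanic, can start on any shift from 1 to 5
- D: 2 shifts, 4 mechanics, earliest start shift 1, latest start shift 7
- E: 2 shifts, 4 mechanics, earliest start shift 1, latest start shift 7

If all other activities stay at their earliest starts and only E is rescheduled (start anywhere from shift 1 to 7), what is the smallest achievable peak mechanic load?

9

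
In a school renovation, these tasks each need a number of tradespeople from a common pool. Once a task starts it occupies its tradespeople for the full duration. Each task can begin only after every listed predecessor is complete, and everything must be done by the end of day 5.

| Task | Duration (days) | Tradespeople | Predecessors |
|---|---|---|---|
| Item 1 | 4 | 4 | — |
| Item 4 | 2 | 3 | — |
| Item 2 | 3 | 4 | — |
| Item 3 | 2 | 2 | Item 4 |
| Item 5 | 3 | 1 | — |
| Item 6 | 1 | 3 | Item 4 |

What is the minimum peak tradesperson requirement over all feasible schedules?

Early-start (Item 1@1, Item 4@1, Item 2@1, Item 3@3, Item 5@1, Item 6@3) gives peak 14: d1:12  d2:12  d3:14  d4:6  d5:0.
Shift Item 2→3, Item 3→4, Item 6→5.
Schedule Item 1@1, Item 4@1, Item 2@3, Item 3@4, Item 5@1, Item 6@5: d1:8  d2:8  d3:9  d4:10  d5:9 — peak 10.

10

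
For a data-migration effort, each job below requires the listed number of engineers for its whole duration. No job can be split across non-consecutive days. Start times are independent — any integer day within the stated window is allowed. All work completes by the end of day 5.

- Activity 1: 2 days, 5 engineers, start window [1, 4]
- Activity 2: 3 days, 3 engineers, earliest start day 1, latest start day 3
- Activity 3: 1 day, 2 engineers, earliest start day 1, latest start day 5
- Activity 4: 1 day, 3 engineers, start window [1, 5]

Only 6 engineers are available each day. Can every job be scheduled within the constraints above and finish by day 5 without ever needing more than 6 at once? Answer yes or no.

Schedule Activity 1@1, Activity 2@3, Activity 3@3, Activity 4@4: d1:5  d2:5  d3:5  d4:6  d5:3 — peak 6 ≤ 6.

yes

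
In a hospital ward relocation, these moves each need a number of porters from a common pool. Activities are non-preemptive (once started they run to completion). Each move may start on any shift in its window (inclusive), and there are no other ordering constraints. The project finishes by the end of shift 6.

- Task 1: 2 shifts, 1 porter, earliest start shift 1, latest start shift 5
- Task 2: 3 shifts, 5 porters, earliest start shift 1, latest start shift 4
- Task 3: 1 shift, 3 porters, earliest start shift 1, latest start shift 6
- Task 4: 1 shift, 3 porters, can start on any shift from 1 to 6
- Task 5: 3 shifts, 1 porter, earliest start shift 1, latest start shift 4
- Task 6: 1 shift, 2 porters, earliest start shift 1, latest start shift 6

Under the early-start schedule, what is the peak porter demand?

15

Early-start schedule: Task 1@1, Task 2@1, Task 3@1, Task 4@1, Task 5@1, Task 6@1.
Load per shift: shift 1: 15, shift 2: 7, shift 3: 6, shift 4: 0, shift 5: 0, shift 6: 0.
Peak is 15.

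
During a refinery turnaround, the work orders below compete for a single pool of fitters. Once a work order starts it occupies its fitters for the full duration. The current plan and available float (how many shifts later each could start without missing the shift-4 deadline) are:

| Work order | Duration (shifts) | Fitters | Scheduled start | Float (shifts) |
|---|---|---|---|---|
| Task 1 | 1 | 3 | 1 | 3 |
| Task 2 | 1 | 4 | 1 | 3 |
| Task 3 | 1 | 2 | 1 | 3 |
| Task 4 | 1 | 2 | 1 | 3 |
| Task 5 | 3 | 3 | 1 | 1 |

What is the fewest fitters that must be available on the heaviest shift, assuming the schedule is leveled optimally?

Early-start (Task 1@1, Task 2@1, Task 3@1, Task 4@1, Task 5@1) gives peak 14: s1:14  s2:3  s3:3  s4:0.
Shift Task 2→4, Task 3→2, Task 4→3.
Schedule Task 1@1, Task 2@4, Task 3@2, Task 4@3, Task 5@1: s1:6  s2:5  s3:5  s4:4 — peak 6.

6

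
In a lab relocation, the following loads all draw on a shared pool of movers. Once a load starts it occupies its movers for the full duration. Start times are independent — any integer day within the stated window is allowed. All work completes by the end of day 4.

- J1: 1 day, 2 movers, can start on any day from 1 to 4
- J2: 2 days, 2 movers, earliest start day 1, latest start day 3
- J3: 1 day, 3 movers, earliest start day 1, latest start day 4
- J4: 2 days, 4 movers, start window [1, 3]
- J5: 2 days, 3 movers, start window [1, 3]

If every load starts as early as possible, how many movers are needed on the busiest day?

Early-start schedule: J1@1, J2@1, J3@1, J4@1, J5@1.
Load per day: day 1: 14, day 2: 9, day 3: 0, day 4: 0.
Peak is 14.

14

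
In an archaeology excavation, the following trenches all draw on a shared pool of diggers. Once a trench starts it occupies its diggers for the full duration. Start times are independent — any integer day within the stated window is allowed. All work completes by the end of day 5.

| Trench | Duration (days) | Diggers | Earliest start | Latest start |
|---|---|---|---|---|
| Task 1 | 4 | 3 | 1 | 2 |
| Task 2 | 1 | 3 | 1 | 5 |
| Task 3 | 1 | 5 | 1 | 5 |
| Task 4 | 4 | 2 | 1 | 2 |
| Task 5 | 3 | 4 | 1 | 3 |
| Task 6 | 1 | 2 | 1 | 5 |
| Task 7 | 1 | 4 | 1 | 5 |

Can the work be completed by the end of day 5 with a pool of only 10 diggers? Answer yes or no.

yes

Schedule Task 1@1, Task 2@1, Task 3@2, Task 4@1, Task 5@3, Task 6@1, Task 7@5: d1:10  d2:10  d3:9  d4:9  d5:8 — peak 10 ≤ 10.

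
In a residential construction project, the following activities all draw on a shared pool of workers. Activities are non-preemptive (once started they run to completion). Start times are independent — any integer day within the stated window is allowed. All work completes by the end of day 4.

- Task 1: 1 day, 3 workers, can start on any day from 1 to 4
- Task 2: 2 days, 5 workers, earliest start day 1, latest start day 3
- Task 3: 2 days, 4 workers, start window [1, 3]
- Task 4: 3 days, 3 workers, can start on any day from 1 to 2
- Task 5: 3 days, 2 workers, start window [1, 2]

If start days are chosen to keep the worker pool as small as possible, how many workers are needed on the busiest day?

10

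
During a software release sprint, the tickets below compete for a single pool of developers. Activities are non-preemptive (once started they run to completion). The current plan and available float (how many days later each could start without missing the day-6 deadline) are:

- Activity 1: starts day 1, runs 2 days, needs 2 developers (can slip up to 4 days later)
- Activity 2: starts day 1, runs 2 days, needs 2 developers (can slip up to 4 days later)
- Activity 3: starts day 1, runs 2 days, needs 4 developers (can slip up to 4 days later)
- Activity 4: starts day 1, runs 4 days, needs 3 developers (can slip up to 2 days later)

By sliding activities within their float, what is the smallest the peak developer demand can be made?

5

Early-start (Activity 1@1, Activity 2@1, Activity 3@1, Activity 4@1) gives peak 11: d1:11  d2:11  d3:3  d4:3  d5:0  d6:0.
Shift Activity 2→3, Activity 3→5.
Schedule Activity 1@1, Activity 2@3, Activity 3@5, Activity 4@1: d1:5  d2:5  d3:5  d4:5  d5:4  d6:4 — peak 5.
Total developer-days = 28 over 6 days ⇒ peak ≥ ⌈28/6⌉ = 5, so 5 is optimal.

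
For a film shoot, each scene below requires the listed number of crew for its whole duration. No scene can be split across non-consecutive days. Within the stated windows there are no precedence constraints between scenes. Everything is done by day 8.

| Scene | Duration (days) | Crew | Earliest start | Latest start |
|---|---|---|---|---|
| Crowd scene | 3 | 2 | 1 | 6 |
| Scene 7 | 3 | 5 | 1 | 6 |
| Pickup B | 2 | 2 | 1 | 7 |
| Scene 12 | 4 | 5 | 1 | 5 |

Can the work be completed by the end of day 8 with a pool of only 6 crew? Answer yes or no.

The minimum achievable peak is 7; 6 < 7, so no feasible schedule stays within the cap.

no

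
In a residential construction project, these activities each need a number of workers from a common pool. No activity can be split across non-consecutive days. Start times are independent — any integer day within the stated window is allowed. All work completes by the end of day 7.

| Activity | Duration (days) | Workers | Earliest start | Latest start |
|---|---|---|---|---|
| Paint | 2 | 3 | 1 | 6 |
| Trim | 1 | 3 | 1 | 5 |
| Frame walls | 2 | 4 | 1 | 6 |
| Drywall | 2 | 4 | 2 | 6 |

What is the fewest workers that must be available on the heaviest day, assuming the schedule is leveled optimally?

4

Early-start (Paint@1, Trim@1, Frame walls@1, Drywall@2) gives peak 11: d1:10  d2:11  d3:4  d4:0  d5:0  d6:0  d7:0.
Shift Trim→3, Frame walls→4, Drywall→6.
Schedule Paint@1, Trim@3, Frame walls@4, Drywall@6: d1:3  d2:3  d3:3  d4:4  d5:4  d6:4  d7:4 — peak 4.
Total worker-days = 25 over 7 days ⇒ peak ≥ ⌈25/7⌉ = 4, so 4 is optimal.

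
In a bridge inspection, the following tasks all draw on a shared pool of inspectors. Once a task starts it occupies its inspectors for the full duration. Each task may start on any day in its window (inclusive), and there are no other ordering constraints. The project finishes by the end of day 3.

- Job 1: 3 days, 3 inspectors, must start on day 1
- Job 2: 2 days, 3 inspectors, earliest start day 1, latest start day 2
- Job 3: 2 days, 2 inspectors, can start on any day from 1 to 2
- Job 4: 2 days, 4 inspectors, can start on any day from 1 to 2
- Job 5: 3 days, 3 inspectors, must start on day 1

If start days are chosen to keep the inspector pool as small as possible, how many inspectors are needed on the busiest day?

15

Schedule Job 1@1, Job 2@1, Job 3@1, Job 4@1, Job 5@1: d1:15  d2:15  d3:6 — peak 15.
No arrangement of the 8 feasible schedules does better.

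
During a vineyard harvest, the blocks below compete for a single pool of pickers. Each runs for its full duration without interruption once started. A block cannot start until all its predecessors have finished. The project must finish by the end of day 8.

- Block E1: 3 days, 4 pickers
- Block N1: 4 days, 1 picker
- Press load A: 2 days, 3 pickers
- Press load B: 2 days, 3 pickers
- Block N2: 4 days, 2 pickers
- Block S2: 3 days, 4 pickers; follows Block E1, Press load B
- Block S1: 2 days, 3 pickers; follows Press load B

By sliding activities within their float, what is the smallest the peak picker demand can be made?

Early-start (Block E1@1, Block N1@1, Press load A@1, Press load B@1, Block N2@1, Block S2@4, Block S1@3) gives peak 13: d1:13  d2:13  d3:10  d4:10  d5:4  d6:4  d7:0  d8:0.
Shift Press load A→5, Press load B→4, Block S2→6, Block S1→7.
Schedule Block E1@1, Block N1@1, Press load A@5, Press load B@4, Block N2@1, Block S2@6, Block S1@7: d1:7  d2:7  d3:7  d4:6  d5:6  d6:7  d7:7  d8:7 — peak 7.
Total picker-days = 54 over 8 days ⇒ peak ≥ ⌈54/8⌉ = 7, so 7 is optimal.

7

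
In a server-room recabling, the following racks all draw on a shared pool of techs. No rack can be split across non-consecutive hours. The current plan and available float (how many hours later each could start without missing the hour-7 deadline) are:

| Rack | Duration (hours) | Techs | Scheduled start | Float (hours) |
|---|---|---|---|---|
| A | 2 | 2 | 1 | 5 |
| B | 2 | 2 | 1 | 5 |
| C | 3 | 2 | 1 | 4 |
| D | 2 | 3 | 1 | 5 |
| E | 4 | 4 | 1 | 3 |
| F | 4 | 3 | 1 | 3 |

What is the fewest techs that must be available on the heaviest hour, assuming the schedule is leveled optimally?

8

Early-start (A@1, B@1, C@1, D@1, E@1, F@1) gives peak 16: h1:16  h2:16  h3:9  h4:7  h5:0  h6:0  h7:0.
Shift C→5, D→5, F→3.
Schedule A@1, B@1, C@5, D@5, E@1, F@3: h1:8  h2:8  h3:7  h4:7  h5:8  h6:8  h7:2 — peak 8.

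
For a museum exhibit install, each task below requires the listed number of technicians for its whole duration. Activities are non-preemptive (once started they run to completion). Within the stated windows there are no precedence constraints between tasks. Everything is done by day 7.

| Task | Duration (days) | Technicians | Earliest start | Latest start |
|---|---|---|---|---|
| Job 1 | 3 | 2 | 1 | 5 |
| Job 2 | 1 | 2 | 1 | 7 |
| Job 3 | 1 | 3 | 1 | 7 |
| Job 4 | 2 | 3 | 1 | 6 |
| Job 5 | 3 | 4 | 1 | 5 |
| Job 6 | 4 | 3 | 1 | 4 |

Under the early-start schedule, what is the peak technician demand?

17

Early-start schedule: Job 1@1, Job 2@1, Job 3@1, Job 4@1, Job 5@1, Job 6@1.
Load per day: day 1: 17, day 2: 12, day 3: 9, day 4: 3, day 5: 0, day 6: 0, day 7: 0.
Peak is 17.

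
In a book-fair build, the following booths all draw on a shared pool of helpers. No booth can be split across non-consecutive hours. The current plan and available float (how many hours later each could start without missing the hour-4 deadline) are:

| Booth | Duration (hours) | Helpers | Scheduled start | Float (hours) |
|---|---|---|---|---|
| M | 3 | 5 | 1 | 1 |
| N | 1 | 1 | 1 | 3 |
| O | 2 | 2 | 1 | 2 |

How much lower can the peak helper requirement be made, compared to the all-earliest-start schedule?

1

Early-start peak: h1:8  h2:7  h3:5  h4:0 ⇒ 8.
Leveled (M@1, N@1, O@2): h1:6  h2:7  h3:7  h4:0 ⇒ 7.
Reduction 8 − 7 = 1.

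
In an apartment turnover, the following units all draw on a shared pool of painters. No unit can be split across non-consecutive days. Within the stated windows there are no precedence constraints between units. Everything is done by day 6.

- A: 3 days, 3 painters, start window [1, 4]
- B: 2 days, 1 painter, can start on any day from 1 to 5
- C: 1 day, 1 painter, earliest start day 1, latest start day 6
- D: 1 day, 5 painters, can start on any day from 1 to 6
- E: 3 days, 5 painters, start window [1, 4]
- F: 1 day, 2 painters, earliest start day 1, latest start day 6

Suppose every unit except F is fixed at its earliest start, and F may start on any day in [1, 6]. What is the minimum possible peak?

F@1: d1:17  d2:9  d3:8  d4:0  d5:0  d6:0 → peak 17
F@2: d1:15  d2:11  d3:8  d4:0  d5:0  d6:0 → peak 15
F@3: d1:15  d2:9  d3:10  d4:0  d5:0  d6:0 → peak 15
F@4: d1:15  d2:9  d3:8  d4:2  d5:0  d6:0 → peak 15
F@5: d1:15  d2:9  d3:8  d4:0  d5:2  d6:0 → peak 15
F@6: d1:15  d2:9  d3:8  d4:0  d5:0  d6:2 → peak 15
Best is F@2, peak 15.

15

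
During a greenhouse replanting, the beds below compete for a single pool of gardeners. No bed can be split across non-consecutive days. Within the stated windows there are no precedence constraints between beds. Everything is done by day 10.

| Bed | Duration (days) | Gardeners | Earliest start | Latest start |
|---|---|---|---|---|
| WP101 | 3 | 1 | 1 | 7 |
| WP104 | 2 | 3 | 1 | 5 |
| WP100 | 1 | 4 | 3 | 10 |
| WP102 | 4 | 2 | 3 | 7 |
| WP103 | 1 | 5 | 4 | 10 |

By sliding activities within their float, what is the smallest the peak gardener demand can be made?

5

Early-start (WP101@1, WP104@1, WP100@3, WP102@3, WP103@4) gives peak 7: d1:4  d2:4  d3:7  d4:7  d5:2  d6:2  d7:0  d8:0  d9:0  d10:0.
Shift WP102→4, WP103→8.
Schedule WP101@1, WP104@1, WP100@3, WP102@4, WP103@8: d1:4  d2:4  d3:5  d4:2  d5:2  d6:2  d7:2  d8:5  d9:0  d10:0 — peak 5.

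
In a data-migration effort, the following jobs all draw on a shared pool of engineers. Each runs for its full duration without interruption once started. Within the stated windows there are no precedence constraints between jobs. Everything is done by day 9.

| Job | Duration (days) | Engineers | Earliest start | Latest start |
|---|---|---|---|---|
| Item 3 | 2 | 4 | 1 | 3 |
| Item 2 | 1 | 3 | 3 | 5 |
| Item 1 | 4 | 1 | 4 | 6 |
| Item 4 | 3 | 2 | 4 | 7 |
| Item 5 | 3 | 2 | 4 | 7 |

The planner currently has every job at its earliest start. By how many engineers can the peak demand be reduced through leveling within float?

1

Early-start peak: d1:4  d2:4  d3:3  d4:5  d5:5  d6:5  d7:1  d8:0  d9:0 ⇒ 5.
Leveled (Item 3@1, Item 2@3, Item 1@4, Item 4@4, Item 5@7): d1:4  d2:4  d3:3  d4:3  d5:3  d6:3  d7:3  d8:2  d9:2 ⇒ 4.
Reduction 5 − 4 = 1.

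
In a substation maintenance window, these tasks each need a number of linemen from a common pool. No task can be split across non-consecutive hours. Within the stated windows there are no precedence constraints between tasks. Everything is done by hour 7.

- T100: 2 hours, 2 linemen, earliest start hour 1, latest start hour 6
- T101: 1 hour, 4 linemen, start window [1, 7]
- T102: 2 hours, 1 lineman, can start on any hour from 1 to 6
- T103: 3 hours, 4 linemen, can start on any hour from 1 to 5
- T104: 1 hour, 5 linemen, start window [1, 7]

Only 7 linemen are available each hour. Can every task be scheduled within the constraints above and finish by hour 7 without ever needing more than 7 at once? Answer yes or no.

yes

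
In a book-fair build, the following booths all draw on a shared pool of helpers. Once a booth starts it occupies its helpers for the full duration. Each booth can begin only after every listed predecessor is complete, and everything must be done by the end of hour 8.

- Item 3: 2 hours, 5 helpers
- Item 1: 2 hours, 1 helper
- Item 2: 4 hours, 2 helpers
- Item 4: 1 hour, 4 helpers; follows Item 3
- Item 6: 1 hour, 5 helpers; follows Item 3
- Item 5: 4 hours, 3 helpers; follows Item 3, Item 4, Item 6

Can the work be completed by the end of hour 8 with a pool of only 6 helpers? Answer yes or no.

Schedule Item 3@1, Item 1@1, Item 2@4, Item 4@4, Item 6@3, Item 5@5: h1:6  h2:6  h3:5  h4:6  h5:5  h6:5  h7:5  h8:3 — peak 6 ≤ 6.

yes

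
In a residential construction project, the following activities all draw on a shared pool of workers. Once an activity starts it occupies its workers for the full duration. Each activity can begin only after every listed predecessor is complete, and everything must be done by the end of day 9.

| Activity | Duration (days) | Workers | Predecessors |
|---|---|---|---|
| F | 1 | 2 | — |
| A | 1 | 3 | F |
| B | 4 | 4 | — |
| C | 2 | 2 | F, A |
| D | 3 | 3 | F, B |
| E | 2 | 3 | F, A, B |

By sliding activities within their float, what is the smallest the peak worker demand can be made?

6

Early-start (F@1, A@2, B@1, C@3, D@5, E@5) gives peak 7: d1:6  d2:7  d3:6  d4:6  d5:6  d6:6  d7:3  d8:0  d9:0.
Shift B→3, D→7, E→7.
Schedule F@1, A@2, B@3, C@3, D@7, E@7: d1:2  d2:3  d3:6  d4:6  d5:4  d6:4  d7:6  d8:6  d9:3 — peak 6.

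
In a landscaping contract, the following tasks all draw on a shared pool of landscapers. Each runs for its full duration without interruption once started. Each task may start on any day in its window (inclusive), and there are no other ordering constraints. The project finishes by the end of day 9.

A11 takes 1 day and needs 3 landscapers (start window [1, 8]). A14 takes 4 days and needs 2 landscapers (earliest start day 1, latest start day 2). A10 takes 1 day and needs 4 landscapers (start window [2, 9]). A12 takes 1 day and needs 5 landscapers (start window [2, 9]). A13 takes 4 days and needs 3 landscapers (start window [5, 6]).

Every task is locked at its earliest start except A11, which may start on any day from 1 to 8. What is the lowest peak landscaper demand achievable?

11

A11@1: d1:5  d2:11  d3:2  d4:2  d5:3  d6:3  d7:3  d8:3  d9:0 → peak 11
A11@2: d1:2  d2:14  d3:2  d4:2  d5:3  d6:3  d7:3  d8:3  d9:0 → peak 14
A11@3: d1:2  d2:11  d3:5  d4:2  d5:3  d6:3  d7:3  d8:3  d9:0 → peak 11
A11@4: d1:2  d2:11  d3:2  d4:5  d5:3  d6:3  d7:3  d8:3  d9:0 → peak 11
A11@5: d1:2  d2:11  d3:2  d4:2  d5:6  d6:3  d7:3  d8:3  d9:0 → peak 11
A11@6: d1:2  d2:11  d3:2  d4:2  d5:3  d6:6  d7:3  d8:3  d9:0 → peak 11
A11@7: d1:2  d2:11  d3:2  d4:2  d5:3  d6:3  d7:6  d8:3  d9:0 → peak 11
A11@8: d1:2  d2:11  d3:2  d4:2  d5:3  d6:3  d7:3  d8:6  d9:0 → peak 11
Best is A11@1, peak 11.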